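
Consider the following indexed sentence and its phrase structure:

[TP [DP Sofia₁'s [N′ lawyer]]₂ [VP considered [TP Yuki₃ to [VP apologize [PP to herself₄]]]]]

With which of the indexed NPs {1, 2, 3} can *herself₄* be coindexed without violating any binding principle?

{3}

*herself* is an anaphor, so Principle A applies: it must be bound in its binding domain.
Binding domain of *herself₄*: the embedded TP, whose subject is Yuki₃.
*Sofia₁* does not c-command the anaphor → cannot bind it.
*[Sofia₁'s lawyer]₂* c-commands the anaphor but is outside its binding domain → cannot satisfy Principle A.
*Yuki₃* c-commands the anaphor within its binding domain → licit binder.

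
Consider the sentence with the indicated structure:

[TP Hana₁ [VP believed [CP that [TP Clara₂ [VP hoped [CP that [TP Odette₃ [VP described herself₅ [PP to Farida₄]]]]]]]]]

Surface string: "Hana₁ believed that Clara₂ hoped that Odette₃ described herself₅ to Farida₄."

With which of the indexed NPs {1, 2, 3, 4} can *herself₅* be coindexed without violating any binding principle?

{3}

*herself* is an anaphor, so Principle A applies: it must be bound in its binding domain.
Binding domain of *herself₅*: the embedded TP, whose subject is Odette₃.
*Hana₁* c-commands the anaphor but is outside its binding domain → cannot satisfy Principle A.
*Clara₂* c-commands the anaphor but is outside its binding domain → cannot satisfy Principle A.
*Odette₃* c-commands the anaphor within its binding domain → licit binder.
*Farida₄* does not c-command the anaphor → cannot bind it.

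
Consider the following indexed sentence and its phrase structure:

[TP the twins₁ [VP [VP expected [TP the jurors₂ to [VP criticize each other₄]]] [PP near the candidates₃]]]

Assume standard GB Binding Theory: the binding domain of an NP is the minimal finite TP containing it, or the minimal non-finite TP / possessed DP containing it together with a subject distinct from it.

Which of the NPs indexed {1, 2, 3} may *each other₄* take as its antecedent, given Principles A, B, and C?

{2}

*each other* is an anaphor, so Principle A applies: it must be bound in its binding domain.
Binding domain of *each other₄*: the embedded TP, whose subject is the jurors₂.
*the twins₁* c-commands the anaphor but is outside its binding domain → cannot satisfy Principle A.
*the jurors₂* c-commands the anaphor within its binding domain → licit binder.
*the candidates₃* does not c-command the anaphor → cannot bind it.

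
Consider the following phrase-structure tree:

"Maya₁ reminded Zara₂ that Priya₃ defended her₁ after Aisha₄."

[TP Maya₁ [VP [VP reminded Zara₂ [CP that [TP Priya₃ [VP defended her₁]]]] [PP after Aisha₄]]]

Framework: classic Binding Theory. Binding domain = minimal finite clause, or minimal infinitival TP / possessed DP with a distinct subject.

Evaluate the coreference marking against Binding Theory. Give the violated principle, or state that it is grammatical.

The two coindexed NPs are *Maya₁* and *her₁*.
*her₁* is a pronoun; its binding domain is the embedded TP, whose subject is Priya₃. Within that domain it is c-commanded only by *Priya₃*, which carries a different index — the pronoun is free locally, so Principle B holds.
*Maya₁* is an R-expression; *her₁* does not c-command it, and no other NP shares its index, so Principle C is satisfied.
All principles are respected.

grammatical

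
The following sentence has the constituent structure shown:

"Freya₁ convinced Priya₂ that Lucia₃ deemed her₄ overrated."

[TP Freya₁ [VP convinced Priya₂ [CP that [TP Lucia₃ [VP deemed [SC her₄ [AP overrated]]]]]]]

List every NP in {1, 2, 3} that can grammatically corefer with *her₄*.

*her* is a pronoun, so Principle B applies: it must be free in its binding domain.
Binding domain of *her₄*: the embedded TP, whose subject is Lucia₃.
*Freya₁* c-commands the pronoun but from outside its binding domain, and is not c-commanded by it → coindexation permitted.
*Priya₂* c-commands the pronoun but from outside its binding domain, and is not c-commanded by it → coindexation permitted.
*Lucia₃* c-commands the pronoun within its binding domain → coindexation would violate Principle B.

{1, 2}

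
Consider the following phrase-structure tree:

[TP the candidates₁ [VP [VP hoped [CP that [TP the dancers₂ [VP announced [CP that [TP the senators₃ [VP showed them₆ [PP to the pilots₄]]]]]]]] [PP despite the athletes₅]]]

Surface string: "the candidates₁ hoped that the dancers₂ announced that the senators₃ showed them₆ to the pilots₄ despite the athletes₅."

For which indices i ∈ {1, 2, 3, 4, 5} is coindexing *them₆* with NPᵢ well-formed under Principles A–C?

*them* is a pronoun, so Principle B applies: it must be free in its binding domain.
Binding domain of *them₆*: the embedded TP, whose subject is the senators₃.
*the candidates₁* c-commands the pronoun but from outside its binding domain, and is not c-commanded by it → coindexation permitted.
*the dancers₂* c-commands the pronoun but from outside its binding domain, and is not c-commanded by it → coindexation permitted.
*the senators₃* c-commands the pronoun within its binding domain → coindexation would violate Principle B.
*the pilots₄*: the pronoun c-commands this R-expression → coindexation would violate Principle C on *the pilots₄*.
*the athletes₅* and the pronoun do not c-command one another → neither Principle B nor Principle C is at stake; coindexation permitted.

{1, 2, 5}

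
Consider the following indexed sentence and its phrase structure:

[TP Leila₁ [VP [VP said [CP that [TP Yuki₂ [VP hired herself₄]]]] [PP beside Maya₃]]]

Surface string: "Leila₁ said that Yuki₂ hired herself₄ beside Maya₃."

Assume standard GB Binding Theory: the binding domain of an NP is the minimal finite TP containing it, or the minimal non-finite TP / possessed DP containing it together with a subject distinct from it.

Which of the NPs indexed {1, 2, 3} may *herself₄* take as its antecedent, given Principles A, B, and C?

*herself* is an anaphor, so Principle A applies: it must be bound in its binding domain.
Binding domain of *herself₄*: the embedded TP, whose subject is Yuki₂.
*Leila₁* c-commands the anaphor but is outside its binding domain → cannot satisfy Principle A.
*Yuki₂* c-commands the anaphor within its binding domain → licit binder.
*Maya₃* does not c-command the anaphor → cannot bind it.

{2}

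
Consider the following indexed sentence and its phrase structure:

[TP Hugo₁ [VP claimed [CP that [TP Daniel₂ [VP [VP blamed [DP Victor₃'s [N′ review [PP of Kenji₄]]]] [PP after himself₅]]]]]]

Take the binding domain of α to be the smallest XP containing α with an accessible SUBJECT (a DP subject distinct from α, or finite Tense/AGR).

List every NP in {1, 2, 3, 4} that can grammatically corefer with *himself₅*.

*himself* is an anaphor, so Principle A applies: it must be bound in its binding domain.
Binding domain of *himself₅*: the embedded TP, whose subject is Daniel₂.
*Hugo₁* c-commands the anaphor but is outside its binding domain → cannot satisfy Principle A.
*Daniel₂* c-commands the anaphor within its binding domain → licit binder.
*Victor₃* does not c-command the anaphor → cannot bind it.
*Kenji₄* does not c-command the anaphor → cannot bind it.

{2}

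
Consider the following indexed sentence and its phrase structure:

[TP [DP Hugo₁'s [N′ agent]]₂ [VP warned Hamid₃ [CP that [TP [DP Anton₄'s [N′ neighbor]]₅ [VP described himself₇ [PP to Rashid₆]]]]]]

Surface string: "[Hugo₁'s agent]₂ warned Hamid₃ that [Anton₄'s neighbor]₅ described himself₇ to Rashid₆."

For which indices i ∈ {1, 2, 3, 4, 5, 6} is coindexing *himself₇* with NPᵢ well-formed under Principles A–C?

*himself* is an anaphor, so Principle A applies: it must be bound in its binding domain.
Binding domain of *himself₇*: the embedded TP, whose subject is [Anton₄'s neighbor]₅.
*Hugo₁* does not c-command the anaphor → cannot bind it.
*[Hugo₁'s agent]₂* c-commands the anaphor but is outside its binding domain → cannot satisfy Principle A.
*Hamid₃* c-commands the anaphor but is outside its binding domain → cannot satisfy Principle A.
*Anton₄* does not c-command the anaphor → cannot bind it.
*[Anton₄'s neighbor]₅* c-commands the anaphor within its binding domain → licit binder.
*Rashid₆* does not c-command the anaphor → cannot bind it.

{5}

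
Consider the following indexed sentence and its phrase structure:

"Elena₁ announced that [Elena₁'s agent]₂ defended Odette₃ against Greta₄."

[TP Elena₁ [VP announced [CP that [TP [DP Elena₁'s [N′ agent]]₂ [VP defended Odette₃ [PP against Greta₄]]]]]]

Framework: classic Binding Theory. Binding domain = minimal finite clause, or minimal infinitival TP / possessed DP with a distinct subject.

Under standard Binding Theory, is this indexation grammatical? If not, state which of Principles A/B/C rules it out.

Principle C

The two coindexed NPs are *Elena₁* (the lower occurrence) and *Elena₁* (the higher occurrence).
*Elena₁* (the lower occurrence) is an R-expression. Principle C requires it to be free everywhere.
*Elena₁* (the higher occurrence) c-commands it and carries the same index.
The R-expression is bound → Principle C violation.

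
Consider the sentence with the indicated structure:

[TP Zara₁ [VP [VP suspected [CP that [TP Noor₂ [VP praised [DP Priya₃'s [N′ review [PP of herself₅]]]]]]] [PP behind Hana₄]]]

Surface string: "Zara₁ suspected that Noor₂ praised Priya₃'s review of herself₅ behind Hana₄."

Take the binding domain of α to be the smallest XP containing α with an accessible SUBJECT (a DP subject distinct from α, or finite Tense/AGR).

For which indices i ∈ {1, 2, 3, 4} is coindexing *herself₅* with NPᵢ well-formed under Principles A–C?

*herself* is an anaphor, so Principle A applies: it must be bound in its binding domain.
Binding domain of *herself₅*: the possessed DP, whose subject is Priya₃.
*Zara₁* c-commands the anaphor but is outside its binding domain → cannot satisfy Principle A.
*Noor₂* c-commands the anaphor but is outside its binding domain → cannot satisfy Principle A.
*Priya₃* c-commands the anaphor within its binding domain → licit binder.
*Hana₄* does not c-command the anaphor → cannot bind it.

{3}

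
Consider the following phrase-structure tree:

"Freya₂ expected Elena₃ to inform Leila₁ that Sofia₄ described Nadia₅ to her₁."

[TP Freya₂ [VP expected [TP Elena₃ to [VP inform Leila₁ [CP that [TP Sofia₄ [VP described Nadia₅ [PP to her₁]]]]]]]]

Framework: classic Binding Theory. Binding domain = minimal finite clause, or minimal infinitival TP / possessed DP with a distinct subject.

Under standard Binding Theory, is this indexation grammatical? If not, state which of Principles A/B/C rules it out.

grammatical

The two coindexed NPs are *Leila₁* and *her₁*.
*her₁* is a pronoun; its binding domain is the embedded TP, whose subject is Sofia₄. Within that domain it is c-commanded only by *Sofia₄*, *Nadia₅*, which carry a different index — the pronoun is free locally, so Principle B holds.
*Leila₁* is an R-expression; *her₁* does not c-command it, and no other NP shares its index, so Principle C is satisfied.
All principles are respected.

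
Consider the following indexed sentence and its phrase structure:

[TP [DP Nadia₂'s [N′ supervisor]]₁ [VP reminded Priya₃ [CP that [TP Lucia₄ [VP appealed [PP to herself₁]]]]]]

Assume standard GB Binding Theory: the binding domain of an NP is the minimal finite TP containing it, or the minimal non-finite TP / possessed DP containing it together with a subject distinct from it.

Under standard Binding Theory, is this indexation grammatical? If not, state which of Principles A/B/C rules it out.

The two coindexed NPs are *[Nadia₂'s supervisor]₁* and *herself₁*.
*herself₁* is an anaphor. Principle A requires it to be bound within its binding domain — the embedded TP, whose subject is Lucia₄.
Within that domain it is c-commanded by *Lucia₄*, which does not share its index.
*[Nadia₂'s supervisor]₁* does c-command the anaphor, but from outside its binding domain.
The anaphor is unbound in its domain → Principle A violation.

Principle A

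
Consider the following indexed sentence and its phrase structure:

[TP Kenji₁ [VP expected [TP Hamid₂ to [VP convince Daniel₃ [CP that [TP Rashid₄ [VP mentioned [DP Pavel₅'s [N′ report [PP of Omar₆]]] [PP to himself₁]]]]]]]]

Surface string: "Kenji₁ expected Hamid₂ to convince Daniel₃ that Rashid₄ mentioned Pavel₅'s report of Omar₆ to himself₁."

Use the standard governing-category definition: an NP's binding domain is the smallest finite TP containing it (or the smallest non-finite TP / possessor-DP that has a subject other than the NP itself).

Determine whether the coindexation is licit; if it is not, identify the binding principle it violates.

The two coindexed NPs are *Kenji₁* and *himself₁*.
*himself₁* is an anaphor. Principle A requires it to be bound within its binding domain — the embedded TP, whose subject is Rashid₄.
Within that domain it is c-commanded by *Rashid₄*, which does not share its index.
*Kenji₁* does c-command the anaphor, but from outside its binding domain.
The anaphor is unbound in its domain → Principle A violation.

Principle A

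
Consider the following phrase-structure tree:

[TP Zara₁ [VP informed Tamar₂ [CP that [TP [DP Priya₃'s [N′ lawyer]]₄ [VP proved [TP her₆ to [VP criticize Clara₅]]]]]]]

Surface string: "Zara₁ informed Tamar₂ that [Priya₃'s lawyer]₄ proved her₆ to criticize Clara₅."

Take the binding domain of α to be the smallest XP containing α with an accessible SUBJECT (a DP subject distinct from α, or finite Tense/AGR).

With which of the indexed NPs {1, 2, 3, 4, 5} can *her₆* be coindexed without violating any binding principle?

{1, 2, 3}

*her* is a pronoun, so Principle B applies: it must be free in its binding domain.
Binding domain of *her₆*: the embedded TP, whose subject is [Priya₃'s lawyer]₄.
*Zara₁* c-commands the pronoun but from outside its binding domain, and is not c-commanded by it → coindexation permitted.
*Tamar₂* c-commands the pronoun but from outside its binding domain, and is not c-commanded by it → coindexation permitted.
*Priya₃* and the pronoun do not c-command one another → neither Principle B nor Principle C is at stake; coindexation permitted.
*[Priya₃'s lawyer]₄* c-commands the pronoun within its binding domain → coindexation would violate Principle B.
*Clara₅*: the pronoun c-commands this R-expression → coindexation would violate Principle C on *Clara₅*.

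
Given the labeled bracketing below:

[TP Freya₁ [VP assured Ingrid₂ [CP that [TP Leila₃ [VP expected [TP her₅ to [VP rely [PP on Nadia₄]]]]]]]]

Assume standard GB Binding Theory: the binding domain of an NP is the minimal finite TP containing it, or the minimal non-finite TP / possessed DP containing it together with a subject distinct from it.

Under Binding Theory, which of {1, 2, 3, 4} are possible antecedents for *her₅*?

*her* is a pronoun, so Principle B applies: it must be free in its binding domain.
Binding domain of *her₅*: the embedded TP, whose subject is Leila₃.
*Freya₁* c-commands the pronoun but from outside its binding domain, and is not c-commanded by it → coindexation permitted.
*Ingrid₂* c-commands the pronoun but from outside its binding domain, and is not c-commanded by it → coindexation permitted.
*Leila₃* c-commands the pronoun within its binding domain → coindexation would violate Principle B.
*Nadia₄*: the pronoun c-commands this R-expression → coindexation would violate Principle C on *Nadia₄*.

{1, 2}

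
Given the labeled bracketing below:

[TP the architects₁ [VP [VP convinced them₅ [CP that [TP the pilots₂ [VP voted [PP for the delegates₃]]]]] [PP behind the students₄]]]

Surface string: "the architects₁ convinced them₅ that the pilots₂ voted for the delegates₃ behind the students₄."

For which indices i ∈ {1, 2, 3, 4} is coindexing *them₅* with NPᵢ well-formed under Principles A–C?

{4}

*them* is a pronoun, so Principle B applies: it must be free in its binding domain.
Binding domain of *them₅*: the matrix TP, whose subject is the architects₁.
*the architects₁* c-commands the pronoun within its binding domain → coindexation would violate Principle B.
*the pilots₂*: the pronoun c-commands this R-expression → coindexation would violate Principle C on *the pilots₂*.
*the delegates₃*: the pronoun c-commands this R-expression → coindexation would violate Principle C on *the delegates₃*.
*the students₄* and the pronoun do not c-command one another → neither Principle B nor Principle C is at stake; coindexation permitted.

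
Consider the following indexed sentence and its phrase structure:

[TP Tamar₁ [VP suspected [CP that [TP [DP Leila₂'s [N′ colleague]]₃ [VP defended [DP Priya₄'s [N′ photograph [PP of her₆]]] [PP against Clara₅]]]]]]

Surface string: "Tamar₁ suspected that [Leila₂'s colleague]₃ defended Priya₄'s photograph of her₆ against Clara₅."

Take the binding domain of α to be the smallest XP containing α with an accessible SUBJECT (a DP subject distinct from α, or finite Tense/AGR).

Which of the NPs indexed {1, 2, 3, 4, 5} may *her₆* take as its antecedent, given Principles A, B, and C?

{1, 2, 3, 5}

*her* is a pronoun, so Principle B applies: it must be free in its binding domain.
Binding domain of *her₆*: the possessed DP, whose subject is Priya₄.
*Tamar₁* c-commands the pronoun but from outside its binding domain, and is not c-commanded by it → coindexation permitted.
*Leila₂* and the pronoun do not c-command one another → neither Principle B nor Principle C is at stake; coindexation permitted.
*[Leila₂'s colleague]₃* c-commands the pronoun but from outside its binding domain, and is not c-commanded by it → coindexation permitted.
*Priya₄* c-commands the pronoun within its binding domain → coindexation would violate Principle B.
*Clara₅* and the pronoun do not c-command one another → neither Principle B nor Principle C is at stake; coindexation permitted.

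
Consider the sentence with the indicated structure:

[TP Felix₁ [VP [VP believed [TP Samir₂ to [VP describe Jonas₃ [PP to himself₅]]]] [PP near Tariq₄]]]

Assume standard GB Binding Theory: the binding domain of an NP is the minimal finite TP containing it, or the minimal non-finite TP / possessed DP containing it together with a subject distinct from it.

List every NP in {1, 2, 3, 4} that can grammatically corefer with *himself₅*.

{2, 3}

*himself* is an anaphor, so Principle A applies: it must be bound in its binding domain.
Binding domain of *himself₅*: the embedded TP, whose subject is Samir₂.
*Felix₁* c-commands the anaphor but is outside its binding domain → cannot satisfy Principle A.
*Samir₂* c-commands the anaphor within its binding domain → licit binder.
*Jonas₃* c-commands the anaphor within its binding domain → licit binder.
*Tariq₄* does not c-command the anaphor → cannot bind it.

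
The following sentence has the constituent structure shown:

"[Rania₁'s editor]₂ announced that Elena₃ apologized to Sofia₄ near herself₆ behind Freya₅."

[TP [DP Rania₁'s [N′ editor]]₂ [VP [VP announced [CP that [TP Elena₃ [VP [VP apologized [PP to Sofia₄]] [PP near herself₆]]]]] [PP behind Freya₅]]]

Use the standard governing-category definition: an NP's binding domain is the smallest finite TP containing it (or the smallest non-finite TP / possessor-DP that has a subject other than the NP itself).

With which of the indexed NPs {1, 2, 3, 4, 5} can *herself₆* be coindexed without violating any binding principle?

*herself* is an anaphor, so Principle A applies: it must be bound in its binding domain.
Binding domain of *herself₆*: the embedded TP, whose subject is Elena₃.
*Rania₁* does not c-command the anaphor → cannot bind it.
*[Rania₁'s editor]₂* c-commands the anaphor but is outside its binding domain → cannot satisfy Principle A.
*Elena₃* c-commands the anaphor within its binding domain → licit binder.
*Sofia₄* does not c-command the anaphor → cannot bind it.
*Freya₅* does not c-command the anaphor → cannot bind it.

{3}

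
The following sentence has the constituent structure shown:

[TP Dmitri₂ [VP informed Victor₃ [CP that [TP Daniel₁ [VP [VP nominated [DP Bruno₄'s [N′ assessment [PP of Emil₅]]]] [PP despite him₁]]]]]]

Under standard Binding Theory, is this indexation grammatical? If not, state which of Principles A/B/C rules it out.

The two coindexed NPs are *Daniel₁* and *him₁*.
*him₁* is a pronoun. Its binding domain is the embedded TP, whose subject is Daniel₁.
*Daniel₁* c-commands it within that domain and carries the same index.
The pronoun is locally bound → Principle B violation.

Principle B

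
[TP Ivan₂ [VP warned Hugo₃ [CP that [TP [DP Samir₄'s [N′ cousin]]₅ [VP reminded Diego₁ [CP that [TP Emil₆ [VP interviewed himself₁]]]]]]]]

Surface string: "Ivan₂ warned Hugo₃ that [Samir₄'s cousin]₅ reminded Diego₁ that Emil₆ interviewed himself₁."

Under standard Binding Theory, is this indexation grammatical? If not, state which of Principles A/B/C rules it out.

The two coindexed NPs are *Diego₁* and *himself₁*.
*himself₁* is an anaphor. Principle A requires it to be bound within its binding domain — the embedded TP, whose subject is Emil₆.
Within that domain it is c-commanded by *Emil₆*, which does not share its index.
*Diego₁* does c-command the anaphor, but from outside its binding domain.
The anaphor is unbound in its domain → Principle A violation.

Principle A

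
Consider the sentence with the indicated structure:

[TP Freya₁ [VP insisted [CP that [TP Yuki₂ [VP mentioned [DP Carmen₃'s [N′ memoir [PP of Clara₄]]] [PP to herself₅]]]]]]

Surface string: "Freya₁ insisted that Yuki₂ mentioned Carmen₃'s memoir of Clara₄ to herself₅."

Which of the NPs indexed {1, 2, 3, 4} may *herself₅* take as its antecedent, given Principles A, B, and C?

{2}

*herself* is an anaphor, so Principle A applies: it must be bound in its binding domain.
Binding domain of *herself₅*: the embedded TP, whose subject is Yuki₂.
*Freya₁* c-commands the anaphor but is outside its binding domain → cannot satisfy Principle A.
*Yuki₂* c-commands the anaphor within its binding domain → licit binder.
*Carmen₃* does not c-command the anaphor → cannot bind it.
*Clara₄* does not c-command the anaphor → cannot bind it.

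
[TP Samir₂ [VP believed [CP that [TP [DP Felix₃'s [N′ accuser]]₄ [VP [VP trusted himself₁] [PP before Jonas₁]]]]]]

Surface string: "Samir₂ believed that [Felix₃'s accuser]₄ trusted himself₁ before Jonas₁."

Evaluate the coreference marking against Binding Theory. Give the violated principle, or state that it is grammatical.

Principle A

The two coindexed NPs are *Jonas₁* and *himself₁*.
*himself₁* is an anaphor. Principle A requires it to be bound within its binding domain — the embedded TP, whose subject is [Felix₃'s accuser]₄.
Within that domain it is c-commanded by *[Felix₃'s accuser]₄*, which does not share its index.
*Jonas₁* does not c-command the anaphor at all.
The anaphor is unbound in its domain → Principle A violation.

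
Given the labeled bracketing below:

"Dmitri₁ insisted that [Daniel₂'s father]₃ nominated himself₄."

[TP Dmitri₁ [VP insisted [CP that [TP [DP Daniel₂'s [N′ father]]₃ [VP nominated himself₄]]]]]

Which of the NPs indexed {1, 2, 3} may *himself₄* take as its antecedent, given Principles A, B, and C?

*himself* is an anaphor, so Principle A applies: it must be bound in its binding domain.
Binding domain of *himself₄*: the embedded TP, whose subject is [Daniel₂'s father]₃.
*Dmitri₁* c-commands the anaphor but is outside its binding domain → cannot satisfy Principle A.
*Daniel₂* does not c-command the anaphor → cannot bind it.
*[Daniel₂'s father]₃* c-commands the anaphor within its binding domain → licit binder.

{3}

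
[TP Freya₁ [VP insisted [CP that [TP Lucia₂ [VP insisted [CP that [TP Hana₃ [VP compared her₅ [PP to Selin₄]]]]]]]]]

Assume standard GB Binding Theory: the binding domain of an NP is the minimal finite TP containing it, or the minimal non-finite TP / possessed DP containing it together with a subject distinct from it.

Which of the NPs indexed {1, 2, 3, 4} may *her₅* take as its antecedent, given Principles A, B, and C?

*her* is a pronoun, so Principle B applies: it must be free in its binding domain.
Binding domain of *her₅*: the embedded TP, whose subject is Hana₃.
*Freya₁* c-commands the pronoun but from outside its binding domain, and is not c-commanded by it → coindexation permitted.
*Lucia₂* c-commands the pronoun but from outside its binding domain, and is not c-commanded by it → coindexation permitted.
*Hana₃* c-commands the pronoun within its binding domain → coindexation would violate Principle B.
*Selin₄*: the pronoun c-commands this R-expression → coindexation would violate Principle C on *Selin₄*.

{1, 2}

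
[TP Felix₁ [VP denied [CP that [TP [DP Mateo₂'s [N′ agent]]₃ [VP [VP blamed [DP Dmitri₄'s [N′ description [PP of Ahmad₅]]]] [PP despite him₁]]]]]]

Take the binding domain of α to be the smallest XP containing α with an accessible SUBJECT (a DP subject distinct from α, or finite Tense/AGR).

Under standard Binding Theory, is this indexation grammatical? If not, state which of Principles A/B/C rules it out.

The two coindexed NPs are *Felix₁* and *him₁*.
*him₁* is a pronoun; its binding domain is the embedded TP, whose subject is [Mateo₂'s agent]₃. Within that domain it is c-commanded only by *[Mateo₂'s agent]₃*, which carries a different index — the pronoun is free locally, so Principle B holds.
*Felix₁* is an R-expression; *him₁* does not c-command it, and no other NP shares its index, so Principle C is satisfied.
All principles are respected.

grammatical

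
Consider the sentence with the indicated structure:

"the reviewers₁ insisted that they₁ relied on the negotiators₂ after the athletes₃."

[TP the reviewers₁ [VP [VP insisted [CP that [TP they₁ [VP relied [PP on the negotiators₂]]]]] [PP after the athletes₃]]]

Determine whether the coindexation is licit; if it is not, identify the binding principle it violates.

grammatical

The two coindexed NPs are *the reviewers₁* and *they₁*.
*they₁* is a pronoun; nothing c-commands it within its binding domain (the embedded TP.), so Principle B holds trivially.
*the reviewers₁* is an R-expression; *they₁* does not c-command it, and no other NP shares its index, so Principle C is satisfied.
All principles are respected.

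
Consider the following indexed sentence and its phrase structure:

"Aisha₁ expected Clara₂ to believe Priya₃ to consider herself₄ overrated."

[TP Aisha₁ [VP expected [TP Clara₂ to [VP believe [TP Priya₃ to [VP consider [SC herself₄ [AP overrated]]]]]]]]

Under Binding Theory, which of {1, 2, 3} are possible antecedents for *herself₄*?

{3}

*herself* is an anaphor, so Principle A applies: it must be bound in its binding domain.
Binding domain of *herself₄*: the embedded TP, whose subject is Priya₃.
*Aisha₁* c-commands the anaphor but is outside its binding domain → cannot satisfy Principle A.
*Clara₂* c-commands the anaphor but is outside its binding domain → cannot satisfy Principle A.
*Priya₃* c-commands the anaphor within its binding domain → licit binder.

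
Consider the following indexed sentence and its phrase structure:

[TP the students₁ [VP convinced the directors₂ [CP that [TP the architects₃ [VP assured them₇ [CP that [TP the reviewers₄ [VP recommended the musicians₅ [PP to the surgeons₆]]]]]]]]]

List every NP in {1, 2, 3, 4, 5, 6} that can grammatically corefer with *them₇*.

{1, 2}

*them* is a pronoun, so Principle B applies: it must be free in its binding domain.
Binding domain of *them₇*: the embedded TP, whose subject is the architects₃.
*the students₁* c-commands the pronoun but from outside its binding domain, and is not c-commanded by it → coindexation permitted.
*the directors₂* c-commands the pronoun but from outside its binding domain, and is not c-commanded by it → coindexation permitted.
*the architects₃* c-commands the pronoun within its binding domain → coindexation would violate Principle B.
*the reviewers₄*: the pronoun c-commands this R-expression → coindexation would violate Principle C on *the reviewers₄*.
*the musicians₅*: the pronoun c-commands this R-expression → coindexation would violate Principle C on *the musicians₅*.
*the surgeons₆*: the pronoun c-commands this R-expression → coindexation would violate Principle C on *the surgeons₆*.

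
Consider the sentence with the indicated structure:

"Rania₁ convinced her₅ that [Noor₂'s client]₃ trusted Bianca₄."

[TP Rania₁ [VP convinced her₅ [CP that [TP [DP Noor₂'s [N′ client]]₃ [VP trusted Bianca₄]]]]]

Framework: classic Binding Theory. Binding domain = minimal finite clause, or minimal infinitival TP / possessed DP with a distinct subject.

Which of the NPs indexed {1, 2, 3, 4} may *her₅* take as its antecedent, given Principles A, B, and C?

*her* is a pronoun, so Principle B applies: it must be free in its binding domain.
Binding domain of *her₅*: the matrix TP, whose subject is Rania₁.
*Rania₁* c-commands the pronoun within its binding domain → coindexation would violate Principle B.
*Noor₂*: the pronoun c-commands this R-expression → coindexation would violate Principle C on *Noor₂*.
*[Noor₂'s client]₃*: the pronoun c-commands this R-expression → coindexation would violate Principle C on *[Noor₂'s client]₃*.
*Bianca₄*: the pronoun c-commands this R-expression → coindexation would violate Principle C on *Bianca₄*.

none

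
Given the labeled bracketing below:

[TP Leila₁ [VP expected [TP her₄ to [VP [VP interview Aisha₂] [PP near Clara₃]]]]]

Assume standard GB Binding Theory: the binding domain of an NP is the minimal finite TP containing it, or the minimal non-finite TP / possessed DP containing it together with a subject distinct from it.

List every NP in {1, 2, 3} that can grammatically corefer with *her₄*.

none

*her* is a pronoun, so Principle B applies: it must be free in its binding domain.
Binding domain of *her₄*: the matrix TP, whose subject is Leila₁.
*Leila₁* c-commands the pronoun within its binding domain → coindexation would violate Principle B.
*Aisha₂*: the pronoun c-commands this R-expression → coindexation would violate Principle C on *Aisha₂*.
*Clara₃*: the pronoun c-commands this R-expression → coindexation would violate Principle C on *Clara₃*.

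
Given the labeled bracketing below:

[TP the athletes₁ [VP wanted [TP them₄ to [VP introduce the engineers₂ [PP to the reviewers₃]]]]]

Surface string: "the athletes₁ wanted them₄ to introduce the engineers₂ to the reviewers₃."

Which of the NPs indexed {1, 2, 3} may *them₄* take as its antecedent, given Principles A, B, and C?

*them* is a pronoun, so Principle B applies: it must be free in its binding domain.
Binding domain of *them₄*: the matrix TP, whose subject is the athletes₁.
*the athletes₁* c-commands the pronoun within its binding domain → coindexation would violate Principle B.
*the engineers₂*: the pronoun c-commands this R-expression → coindexation would violate Principle C on *the engineers₂*.
*the reviewers₃*: the pronoun c-commands this R-expression → coindexation would violate Principle C on *the reviewers₃*.

none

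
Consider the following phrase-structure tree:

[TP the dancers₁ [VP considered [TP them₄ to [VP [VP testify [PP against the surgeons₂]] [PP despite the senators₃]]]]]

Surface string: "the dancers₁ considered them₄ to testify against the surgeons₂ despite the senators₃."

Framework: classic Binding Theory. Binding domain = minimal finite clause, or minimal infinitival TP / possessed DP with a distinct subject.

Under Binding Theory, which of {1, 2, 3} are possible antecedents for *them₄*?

*them* is a pronoun, so Principle B applies: it must be free in its binding domain.
Binding domain of *them₄*: the matrix TP, whose subject is the dancers₁.
*the dancers₁* c-commands the pronoun within its binding domain → coindexation would violate Principle B.
*the surgeons₂*: the pronoun c-commands this R-expression → coindexation would violate Principle C on *the surgeons₂*.
*the senators₃*: the pronoun c-commands this R-expression → coindexation would violate Principle C on *the senators₃*.

none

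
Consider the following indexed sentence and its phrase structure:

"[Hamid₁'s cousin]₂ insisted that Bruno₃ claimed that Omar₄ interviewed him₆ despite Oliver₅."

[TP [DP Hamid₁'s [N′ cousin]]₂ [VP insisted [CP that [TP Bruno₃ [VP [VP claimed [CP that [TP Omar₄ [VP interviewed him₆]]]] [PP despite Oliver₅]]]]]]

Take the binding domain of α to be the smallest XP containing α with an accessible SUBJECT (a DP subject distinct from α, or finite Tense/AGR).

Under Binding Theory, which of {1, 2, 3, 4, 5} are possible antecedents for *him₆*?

*him* is a pronoun, so Principle B applies: it must be free in its binding domain.
Binding domain of *him₆*: the embedded TP, whose subject is Omar₄.
*Hamid₁* and the pronoun do not c-command one another → neither Principle B nor Principle C is at stake; coindexation permitted.
*[Hamid₁'s cousin]₂* c-commands the pronoun but from outside its binding domain, and is not c-commanded by it → coindexation permitted.
*Bruno₃* c-commands the pronoun but from outside its binding domain, and is not c-commanded by it → coindexation permitted.
*Omar₄* c-commands the pronoun within its binding domain → coindexation would violate Principle B.
*Oliver₅* and the pronoun do not c-command one another → neither Principle B nor Principle C is at stake; coindexation permitted.

{1, 2, 3, 5}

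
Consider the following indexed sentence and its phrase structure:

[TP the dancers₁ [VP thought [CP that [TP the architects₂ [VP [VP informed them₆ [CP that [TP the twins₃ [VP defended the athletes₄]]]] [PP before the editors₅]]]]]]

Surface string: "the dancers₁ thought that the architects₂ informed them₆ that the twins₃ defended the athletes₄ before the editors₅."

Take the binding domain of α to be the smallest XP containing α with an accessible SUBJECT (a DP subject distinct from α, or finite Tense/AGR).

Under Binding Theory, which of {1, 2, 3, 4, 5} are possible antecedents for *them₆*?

{1, 5}

*them* is a pronoun, so Principle B applies: it must be free in its binding domain.
Binding domain of *them₆*: the embedded TP, whose subject is the architects₂.
*the dancers₁* c-commands the pronoun but from outside its binding domain, and is not c-commanded by it → coindexation permitted.
*the architects₂* c-commands the pronoun within its binding domain → coindexation would violate Principle B.
*the twins₃*: the pronoun c-commands this R-expression → coindexation would violate Principle C on *the twins₃*.
*the athletes₄*: the pronoun c-commands this R-expression → coindexation would violate Principle C on *the athletes₄*.
*the editors₅* and the pronoun do not c-command one another → neither Principle B nor Principle C is at stake; coindexation permitted.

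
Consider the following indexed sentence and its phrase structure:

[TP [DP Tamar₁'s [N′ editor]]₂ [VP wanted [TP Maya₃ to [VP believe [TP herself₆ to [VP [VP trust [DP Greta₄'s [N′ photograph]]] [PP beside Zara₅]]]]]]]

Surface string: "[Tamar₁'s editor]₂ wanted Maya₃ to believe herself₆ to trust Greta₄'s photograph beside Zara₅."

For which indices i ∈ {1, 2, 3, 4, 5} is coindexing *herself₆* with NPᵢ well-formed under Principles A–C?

{3}

*herself* is an anaphor, so Principle A applies: it must be bound in its binding domain.
Binding domain of *herself₆*: the embedded TP, whose subject is Maya₃.
*Tamar₁* does not c-command the anaphor → cannot bind it.
*[Tamar₁'s editor]₂* c-commands the anaphor but is outside its binding domain → cannot satisfy Principle A.
*Maya₃* c-commands the anaphor within its binding domain → licit binder.
*Greta₄* does not c-command the anaphor → cannot bind it.
*Zara₅* does not c-command the anaphor → cannot bind it.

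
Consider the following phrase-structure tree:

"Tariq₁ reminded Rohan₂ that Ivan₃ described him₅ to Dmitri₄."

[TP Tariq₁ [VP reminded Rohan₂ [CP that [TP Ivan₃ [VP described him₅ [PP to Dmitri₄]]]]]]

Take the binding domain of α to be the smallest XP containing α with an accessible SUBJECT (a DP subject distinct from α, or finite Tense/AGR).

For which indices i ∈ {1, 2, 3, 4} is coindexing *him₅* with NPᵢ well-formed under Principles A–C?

*him* is a pronoun, so Principle B applies: it must be free in its binding domain.
Binding domain of *him₅*: the embedded TP, whose subject is Ivan₃.
*Tariq₁* c-commands the pronoun but from outside its binding domain, and is not c-commanded by it → coindexation permitted.
*Rohan₂* c-commands the pronoun but from outside its binding domain, and is not c-commanded by it → coindexation permitted.
*Ivan₃* c-commands the pronoun within its binding domain → coindexation would violate Principle B.
*Dmitri₄*: the pronoun c-commands this R-expression → coindexation would violate Principle C on *Dmitri₄*.

{1, 2}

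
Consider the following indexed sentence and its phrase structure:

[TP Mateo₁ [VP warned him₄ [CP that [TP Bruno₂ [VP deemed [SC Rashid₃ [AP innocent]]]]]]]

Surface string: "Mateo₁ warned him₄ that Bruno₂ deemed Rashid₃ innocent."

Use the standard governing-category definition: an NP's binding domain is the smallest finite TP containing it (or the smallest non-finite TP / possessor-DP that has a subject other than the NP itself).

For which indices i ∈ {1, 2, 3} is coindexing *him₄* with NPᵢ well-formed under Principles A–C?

none

*him* is a pronoun, so Principle B applies: it must be free in its binding domain.
Binding domain of *him₄*: the matrix TP, whose subject is Mateo₁.
*Mateo₁* c-commands the pronoun within its binding domain → coindexation would violate Principle B.
*Bruno₂*: the pronoun c-commands this R-expression → coindexation would violate Principle C on *Bruno₂*.
*Rashid₃*: the pronoun c-commands this R-expression → coindexation would violate Principle C on *Rashid₃*.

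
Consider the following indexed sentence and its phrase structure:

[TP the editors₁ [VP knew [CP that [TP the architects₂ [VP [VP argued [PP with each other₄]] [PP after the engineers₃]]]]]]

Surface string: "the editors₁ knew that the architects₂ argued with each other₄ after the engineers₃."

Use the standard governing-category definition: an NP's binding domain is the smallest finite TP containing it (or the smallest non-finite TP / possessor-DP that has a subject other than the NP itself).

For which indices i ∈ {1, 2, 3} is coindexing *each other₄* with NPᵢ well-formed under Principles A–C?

*each other* is an anaphor, so Principle A applies: it must be bound in its binding domain.
Binding domain of *each other₄*: the embedded TP, whose subject is the architects₂.
*the editors₁* c-commands the anaphor but is outside its binding domain → cannot satisfy Principle A.
*the architects₂* c-commands the anaphor within its binding domain → licit binder.
*the engineers₃* does not c-command the anaphor → cannot bind it.

{2}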